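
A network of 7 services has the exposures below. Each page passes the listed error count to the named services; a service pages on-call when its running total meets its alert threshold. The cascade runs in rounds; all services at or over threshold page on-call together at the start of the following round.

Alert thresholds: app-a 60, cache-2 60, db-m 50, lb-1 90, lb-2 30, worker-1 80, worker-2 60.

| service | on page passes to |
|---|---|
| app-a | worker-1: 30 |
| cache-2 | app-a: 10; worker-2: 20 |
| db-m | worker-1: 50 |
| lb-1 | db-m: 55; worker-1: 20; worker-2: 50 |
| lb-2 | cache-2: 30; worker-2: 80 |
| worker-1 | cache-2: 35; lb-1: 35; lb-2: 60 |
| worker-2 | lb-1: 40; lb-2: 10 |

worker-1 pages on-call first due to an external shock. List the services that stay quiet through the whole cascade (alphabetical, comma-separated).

Round 1 — worker-1 pages on-call (initial).
  cache-2: +35 → 35 < 60
  lb-1: +35 → 35 < 90
  lb-2: +60 → 60 ≥ 30
Round 2 — lb-2 pages on-call.
  cache-2: +30 → 65 ≥ 60
  worker-2: +80 → 80 ≥ 60
Round 3 — cache-2, worker-2 page on-call.
  app-a: +10 → 10 < 60
  lb-1: +40 → 75 < 90
No further pages.

app-a, db-m, lb-1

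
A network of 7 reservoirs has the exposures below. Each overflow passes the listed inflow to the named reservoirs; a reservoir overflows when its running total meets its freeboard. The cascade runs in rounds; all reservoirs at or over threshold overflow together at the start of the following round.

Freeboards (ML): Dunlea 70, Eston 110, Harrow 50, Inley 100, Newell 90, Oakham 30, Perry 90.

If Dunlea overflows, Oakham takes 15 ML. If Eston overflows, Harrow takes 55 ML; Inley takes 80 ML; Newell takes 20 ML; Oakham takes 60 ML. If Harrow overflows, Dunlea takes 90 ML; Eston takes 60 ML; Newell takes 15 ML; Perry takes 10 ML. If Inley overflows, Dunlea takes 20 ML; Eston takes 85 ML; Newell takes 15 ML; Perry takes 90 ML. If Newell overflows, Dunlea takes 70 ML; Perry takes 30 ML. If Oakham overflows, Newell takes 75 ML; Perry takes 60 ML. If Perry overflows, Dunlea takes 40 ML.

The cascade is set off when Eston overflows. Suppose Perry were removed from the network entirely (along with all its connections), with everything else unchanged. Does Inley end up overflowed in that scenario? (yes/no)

no

With Perry removed:
Round 1 — Eston overflows (initial).
  Harrow: +55 → 55 ≥ 50
  Inley: +80 → 80 < 100
  Newell: +20 → 20 < 90
  Oakham: +60 → 60 ≥ 30
Round 2 — Harrow, Oakham overflow.
  Dunlea: +90 → 90 ≥ 70
  Newell: +15+75 → 110 ≥ 90
Round 3 — Dunlea, Newell overflow.
No further overflows.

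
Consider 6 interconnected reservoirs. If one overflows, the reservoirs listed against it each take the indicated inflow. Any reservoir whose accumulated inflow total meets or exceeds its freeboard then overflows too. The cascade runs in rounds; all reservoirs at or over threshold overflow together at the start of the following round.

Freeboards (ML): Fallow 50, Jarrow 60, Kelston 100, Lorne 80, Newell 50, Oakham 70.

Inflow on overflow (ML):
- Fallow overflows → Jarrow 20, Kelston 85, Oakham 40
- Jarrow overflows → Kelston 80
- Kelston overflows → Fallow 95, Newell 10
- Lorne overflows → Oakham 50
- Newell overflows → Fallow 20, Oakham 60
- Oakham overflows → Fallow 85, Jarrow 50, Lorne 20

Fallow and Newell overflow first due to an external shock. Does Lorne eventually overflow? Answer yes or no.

Round 1 — Fallow, Newell overflow (initial).
  Jarrow: +20 → 20 < 60
  Kelston: +85 → 85 < 100
  Oakham: +40+60 → 100 ≥ 70
Round 2 — Oakham overflows.
  Jarrow: +50 → 70 ≥ 60
  Lorne: +20 → 20 < 80
Round 3 — Jarrow overflows.
  Kelston: +80 → 165 ≥ 100
Round 4 — Kelston overflows.
No further overflows.

no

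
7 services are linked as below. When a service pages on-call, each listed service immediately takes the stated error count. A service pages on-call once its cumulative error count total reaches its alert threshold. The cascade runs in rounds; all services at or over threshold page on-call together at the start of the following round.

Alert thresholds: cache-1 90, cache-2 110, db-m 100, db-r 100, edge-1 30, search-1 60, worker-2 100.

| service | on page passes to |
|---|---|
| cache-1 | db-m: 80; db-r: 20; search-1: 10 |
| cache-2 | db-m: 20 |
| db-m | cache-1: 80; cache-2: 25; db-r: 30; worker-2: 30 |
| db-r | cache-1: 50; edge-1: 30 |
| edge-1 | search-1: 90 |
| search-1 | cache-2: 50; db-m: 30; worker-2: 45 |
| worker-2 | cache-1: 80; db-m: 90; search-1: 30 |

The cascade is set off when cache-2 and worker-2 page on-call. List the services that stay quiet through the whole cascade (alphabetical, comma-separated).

db-r, edge-1, search-1

Round 1 — cache-2, worker-2 page on-call (initial).
  cache-1: +80 → 80 < 90
  db-m: +20+90 → 110 ≥ 100
  search-1: +30 → 30 < 60
Round 2 — db-m pages on-call.
  cache-1: +80 → 160 ≥ 90
  db-r: +30 → 30 < 100
Round 3 — cache-1 pages on-call.
  db-r: +20 → 50 < 100
  search-1: +10 → 40 < 60
No further pages.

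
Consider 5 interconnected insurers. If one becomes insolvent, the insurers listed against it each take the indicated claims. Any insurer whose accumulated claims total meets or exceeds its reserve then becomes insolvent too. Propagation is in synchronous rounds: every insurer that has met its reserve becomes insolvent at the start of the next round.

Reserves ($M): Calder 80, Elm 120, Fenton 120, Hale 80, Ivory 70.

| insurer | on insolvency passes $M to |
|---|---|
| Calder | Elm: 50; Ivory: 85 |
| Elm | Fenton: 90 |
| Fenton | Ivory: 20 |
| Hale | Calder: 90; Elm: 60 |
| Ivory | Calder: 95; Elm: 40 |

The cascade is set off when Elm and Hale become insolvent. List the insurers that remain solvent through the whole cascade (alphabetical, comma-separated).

Round 1 — Elm, Hale become insolvent (initial).
  Calder: +90 → 90 ≥ 80
  Fenton: +90 → 90 < 120
Round 2 — Calder becomes insolvent.
  Ivory: +85 → 85 ≥ 70
Round 3 — Ivory becomes insolvent.
No further insolvencies.

Fenton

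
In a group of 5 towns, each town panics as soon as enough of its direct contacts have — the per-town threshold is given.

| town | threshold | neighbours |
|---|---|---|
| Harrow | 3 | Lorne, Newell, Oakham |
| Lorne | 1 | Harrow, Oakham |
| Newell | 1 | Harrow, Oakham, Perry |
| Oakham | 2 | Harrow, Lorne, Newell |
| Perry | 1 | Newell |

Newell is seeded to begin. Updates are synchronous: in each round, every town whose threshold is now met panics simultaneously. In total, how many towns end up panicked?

Round 1 — Newell panics (initial).
Round 2 — checking thresholds:
  Harrow: 1 of 3 neighbours < 3, below threshold.
  Oakham: 1 of 3 neighbours < 2, below threshold.
  Perry: 1 of 1 neighbours ≥ 1, panics.
Round 3 — no new panics; cascade stops.

2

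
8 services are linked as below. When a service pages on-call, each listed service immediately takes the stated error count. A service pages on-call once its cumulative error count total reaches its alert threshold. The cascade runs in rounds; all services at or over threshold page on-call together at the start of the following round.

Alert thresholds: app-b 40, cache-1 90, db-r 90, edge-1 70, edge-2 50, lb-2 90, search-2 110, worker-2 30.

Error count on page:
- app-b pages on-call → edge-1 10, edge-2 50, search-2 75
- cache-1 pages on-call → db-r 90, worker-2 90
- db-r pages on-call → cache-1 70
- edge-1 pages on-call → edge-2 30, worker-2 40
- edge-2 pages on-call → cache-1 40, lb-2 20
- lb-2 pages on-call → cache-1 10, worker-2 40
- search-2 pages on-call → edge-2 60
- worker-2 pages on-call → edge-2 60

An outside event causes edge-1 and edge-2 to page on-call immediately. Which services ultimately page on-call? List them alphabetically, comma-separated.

edge-1, edge-2, worker-2

Round 1 — edge-1, edge-2 page on-call (initial).
  cache-1: +40 → 40 < 90
  lb-2: +20 → 20 < 90
  worker-2: +40 → 40 ≥ 30
Round 2 — worker-2 pages on-call.
No further pages.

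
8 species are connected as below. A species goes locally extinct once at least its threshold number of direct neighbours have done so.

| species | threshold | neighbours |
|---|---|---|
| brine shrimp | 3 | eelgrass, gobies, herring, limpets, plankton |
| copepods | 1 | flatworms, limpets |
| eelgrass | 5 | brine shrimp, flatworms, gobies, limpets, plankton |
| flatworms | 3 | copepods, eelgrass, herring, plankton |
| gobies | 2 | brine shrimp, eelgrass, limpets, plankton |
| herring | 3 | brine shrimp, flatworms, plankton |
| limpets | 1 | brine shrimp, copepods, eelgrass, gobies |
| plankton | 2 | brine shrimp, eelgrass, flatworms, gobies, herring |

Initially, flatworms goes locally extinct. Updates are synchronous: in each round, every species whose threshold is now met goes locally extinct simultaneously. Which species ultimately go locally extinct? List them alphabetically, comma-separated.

copepods, flatworms, limpets

Round 1 — flatworms goes locally extinct (initial).
Round 2 — checking thresholds:
  copepods: 1 of 2 neighbours ≥ 1, goes locally extinct.
  eelgrass: 1 of 5 neighbours < 5, below threshold.
  herring: 1 of 3 neighbours < 3, below threshold.
  plankton: 1 of 5 neighbours < 2, below threshold.
Round 3 — checking thresholds:
  eelgrass: 1 of 5 neighbours < 5, below threshold.
  herring: 1 of 3 neighbours < 3, below threshold.
  limpets: 1 of 4 neighbours ≥ 1, goes locally extinct.
  plankton: 1 of 5 neighbours < 2, below threshold.
Round 4 — no new extinctions; cascade stops.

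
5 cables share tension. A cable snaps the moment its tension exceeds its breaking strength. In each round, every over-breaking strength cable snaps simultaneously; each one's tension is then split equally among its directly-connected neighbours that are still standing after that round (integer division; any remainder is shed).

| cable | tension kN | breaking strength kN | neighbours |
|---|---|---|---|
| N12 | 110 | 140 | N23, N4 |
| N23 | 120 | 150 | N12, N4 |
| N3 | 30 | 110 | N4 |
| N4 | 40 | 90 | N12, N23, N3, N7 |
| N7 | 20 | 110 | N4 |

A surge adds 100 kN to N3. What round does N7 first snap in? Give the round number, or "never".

never

Round 1 — N3 at 130 > 110. N3 snaps.
  N3 sheds 130 kN to N4: 130 each.
    N4: 40+130 = 170 > 90
Round 2 — N4 snaps.
  N4 sheds 170 kN to N12, N23, N7: 56 each (2 lost).
    N12: 110+56 = 166 > 140
    N23: 120+56 = 176 > 150
    N7: 20+56 = 76 ≤ 110
Round 3 — N12, N23 snap.
  N12 sheds 166 kN: no online neighbours, lost.
  N23 sheds 176 kN: no online neighbours, lost.
No further breaks.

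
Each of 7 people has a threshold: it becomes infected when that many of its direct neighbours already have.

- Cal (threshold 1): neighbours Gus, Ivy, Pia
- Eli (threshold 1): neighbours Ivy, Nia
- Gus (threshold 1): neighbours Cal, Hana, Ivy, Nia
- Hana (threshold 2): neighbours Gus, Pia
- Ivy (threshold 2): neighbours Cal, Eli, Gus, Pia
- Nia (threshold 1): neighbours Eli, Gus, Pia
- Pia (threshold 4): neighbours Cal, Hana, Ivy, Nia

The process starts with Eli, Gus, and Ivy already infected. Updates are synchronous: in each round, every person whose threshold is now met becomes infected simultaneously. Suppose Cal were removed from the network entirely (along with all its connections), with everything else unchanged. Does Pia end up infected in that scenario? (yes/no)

no

With Cal removed:
Round 1 — Eli, Gus, Ivy become infected (initial).
Round 2 — checking thresholds:
  Hana: 1 of 2 neighbours < 2, below threshold.
  Nia: 2 of 3 neighbours ≥ 1, becomes infected.
  Pia: 1 of 3 neighbours < 4, below threshold.
Round 3 — no new infections; cascade stops.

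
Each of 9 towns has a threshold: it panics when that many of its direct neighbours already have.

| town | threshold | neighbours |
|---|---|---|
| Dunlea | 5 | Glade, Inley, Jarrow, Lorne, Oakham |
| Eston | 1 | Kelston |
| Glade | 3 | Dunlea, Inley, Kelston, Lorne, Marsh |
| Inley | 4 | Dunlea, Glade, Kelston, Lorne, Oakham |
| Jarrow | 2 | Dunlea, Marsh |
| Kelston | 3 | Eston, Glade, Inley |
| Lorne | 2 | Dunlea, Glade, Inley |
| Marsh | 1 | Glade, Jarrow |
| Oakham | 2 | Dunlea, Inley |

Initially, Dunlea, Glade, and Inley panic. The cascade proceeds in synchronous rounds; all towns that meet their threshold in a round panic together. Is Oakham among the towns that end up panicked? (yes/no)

Round 1 — Dunlea, Glade, Inley panic (initial).
Round 2 — checking thresholds:
  Jarrow: 1 of 2 neighbours < 2, not yet.
  Kelston: 2 of 3 neighbours < 3, not yet.
  Lorne: 3 of 3 neighbours ≥ 2, panics.
  Marsh: 1 of 2 neighbours ≥ 1, panics.
  Oakham: 2 of 2 neighbours ≥ 2, panics.
Round 3 — checking thresholds:
  Jarrow: 2 of 2 neighbours ≥ 2, panics.
  Kelston: 2 of 3 neighbours < 3, not yet.
Round 4 — no new panics; cascade stops.

yes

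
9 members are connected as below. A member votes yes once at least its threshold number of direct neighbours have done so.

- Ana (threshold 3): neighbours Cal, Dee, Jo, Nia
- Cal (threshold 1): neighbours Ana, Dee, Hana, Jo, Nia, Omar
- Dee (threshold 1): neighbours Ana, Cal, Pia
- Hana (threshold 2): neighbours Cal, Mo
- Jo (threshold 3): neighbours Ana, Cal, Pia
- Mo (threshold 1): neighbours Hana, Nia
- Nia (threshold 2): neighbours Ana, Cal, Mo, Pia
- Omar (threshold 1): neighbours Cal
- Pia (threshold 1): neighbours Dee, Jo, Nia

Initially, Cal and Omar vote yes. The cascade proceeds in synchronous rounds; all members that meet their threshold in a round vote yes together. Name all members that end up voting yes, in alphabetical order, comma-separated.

Round 1 — Cal, Omar vote yes (initial).
Round 2 — checking thresholds:
  Ana: 1 of 4 neighbours < 3, holds.
  Dee: 1 of 3 neighbours ≥ 1, votes yes.
  Hana: 1 of 2 neighbours < 2, holds.
  Jo: 1 of 3 neighbours < 3, holds.
  Nia: 1 of 4 neighbours < 2, holds.
Round 3 — checking thresholds:
  Ana: 2 of 4 neighbours < 3, holds.
  Hana: 1 of 2 neighbours < 2, holds.
  Jo: 1 of 3 neighbours < 3, holds.
  Nia: 1 of 4 neighbours < 2, holds.
  Pia: 1 of 3 neighbours ≥ 1, votes yes.
Round 4 — checking thresholds:
  Ana: 2 of 4 neighbours < 3, holds.
  Hana: 1 of 2 neighbours < 2, holds.
  Jo: 2 of 3 neighbours < 3, holds.
  Nia: 2 of 4 neighbours ≥ 2, votes yes.
Round 5 — checking thresholds:
  Ana: 3 of 4 neighbours ≥ 3, votes yes.
  Hana: 1 of 2 neighbours < 2, holds.
  Jo: 2 of 3 neighbours < 3, holds.
  Mo: 1 of 2 neighbours ≥ 1, votes yes.
Round 6 — checking thresholds:
  Hana: 2 of 2 neighbours ≥ 2, votes yes.
  Jo: 3 of 3 neighbours ≥ 3, votes yes.
Round 7 — no new yes votes; cascade stops.

Ana, Cal, Dee, Hana, Jo, Mo, Nia, Omar, Pia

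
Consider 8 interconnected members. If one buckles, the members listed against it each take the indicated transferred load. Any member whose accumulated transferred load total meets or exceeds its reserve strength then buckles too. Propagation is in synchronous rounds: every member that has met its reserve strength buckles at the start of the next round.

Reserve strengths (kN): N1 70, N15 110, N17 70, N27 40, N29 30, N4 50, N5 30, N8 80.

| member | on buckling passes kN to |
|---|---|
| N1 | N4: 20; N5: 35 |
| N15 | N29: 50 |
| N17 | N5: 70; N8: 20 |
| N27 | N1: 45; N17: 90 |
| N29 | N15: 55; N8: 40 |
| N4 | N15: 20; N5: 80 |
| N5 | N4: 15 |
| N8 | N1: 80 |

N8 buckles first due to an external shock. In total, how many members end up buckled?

3

Round 1 — N8 buckles (initial).
  N1: +80 → 80 ≥ 70
Round 2 — N1 buckles.
  N4: +20 → 20 < 50
  N5: +35 → 35 ≥ 30
Round 3 — N5 buckles.
  N4: +15 → 35 < 50
No further bucklings.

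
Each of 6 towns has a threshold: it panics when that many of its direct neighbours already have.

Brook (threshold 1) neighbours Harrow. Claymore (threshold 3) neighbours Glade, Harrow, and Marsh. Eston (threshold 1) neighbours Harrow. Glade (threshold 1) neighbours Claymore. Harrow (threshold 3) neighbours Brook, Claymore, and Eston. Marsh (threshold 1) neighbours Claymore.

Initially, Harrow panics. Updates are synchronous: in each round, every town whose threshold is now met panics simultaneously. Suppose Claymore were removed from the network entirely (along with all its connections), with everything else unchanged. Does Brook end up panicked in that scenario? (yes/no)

yes

With Claymore removed:
Round 1 — Harrow panics (initial).
Round 2 — checking thresholds:
  Brook: 1 of 1 neighbours ≥ 1, panics.
  Eston: 1 of 1 neighbours ≥ 1, panics.
Round 3 — no new panics; cascade stops.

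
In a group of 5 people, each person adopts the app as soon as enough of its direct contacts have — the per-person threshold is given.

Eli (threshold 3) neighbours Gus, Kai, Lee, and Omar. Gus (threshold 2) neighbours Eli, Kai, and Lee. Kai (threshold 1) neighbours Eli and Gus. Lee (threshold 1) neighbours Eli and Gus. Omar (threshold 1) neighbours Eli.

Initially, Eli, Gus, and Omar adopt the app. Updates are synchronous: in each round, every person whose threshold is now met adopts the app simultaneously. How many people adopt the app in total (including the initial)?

Round 1 — Eli, Gus, Omar adopt the app (initial).
Round 2 — checking thresholds:
  Kai: 2 of 2 neighbours ≥ 1, adopts the app.
  Lee: 2 of 2 neighbours ≥ 1, adopts the app.
Round 3 — no new adoptions; cascade stops.

5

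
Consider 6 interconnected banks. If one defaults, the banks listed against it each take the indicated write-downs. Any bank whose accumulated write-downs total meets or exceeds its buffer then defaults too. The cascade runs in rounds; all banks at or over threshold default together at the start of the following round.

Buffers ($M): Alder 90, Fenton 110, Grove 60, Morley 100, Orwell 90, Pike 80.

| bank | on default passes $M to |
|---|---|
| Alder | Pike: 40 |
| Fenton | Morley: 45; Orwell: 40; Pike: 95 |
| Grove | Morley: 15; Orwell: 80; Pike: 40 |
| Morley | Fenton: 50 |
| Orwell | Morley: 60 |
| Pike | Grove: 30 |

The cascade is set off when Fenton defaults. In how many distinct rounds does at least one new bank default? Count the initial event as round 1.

Round 1 — Fenton defaults (initial).
  Morley: +45 → 45 < 100
  Orwell: +40 → 40 < 90
  Pike: +95 → 95 ≥ 80
Round 2 — Pike defaults.
  Grove: +30 → 30 < 60
No further defaults.

2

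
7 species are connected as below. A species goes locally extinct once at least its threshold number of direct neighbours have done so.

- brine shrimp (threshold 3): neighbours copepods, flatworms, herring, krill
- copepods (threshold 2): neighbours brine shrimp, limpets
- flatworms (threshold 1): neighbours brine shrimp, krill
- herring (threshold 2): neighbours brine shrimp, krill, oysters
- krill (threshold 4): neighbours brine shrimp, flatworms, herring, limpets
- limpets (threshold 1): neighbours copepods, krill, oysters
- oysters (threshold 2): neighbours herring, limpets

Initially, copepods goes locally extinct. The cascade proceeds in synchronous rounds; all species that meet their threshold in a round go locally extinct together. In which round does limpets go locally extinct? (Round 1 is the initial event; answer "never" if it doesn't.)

Round 1 — copepods goes locally extinct (initial).
Round 2 — checking thresholds:
  brine shrimp: 1 of 4 neighbours < 3, not yet.
  limpets: 1 of 3 neighbours ≥ 1, goes locally extinct.
Round 3 — no new extinctions; cascade stops.

2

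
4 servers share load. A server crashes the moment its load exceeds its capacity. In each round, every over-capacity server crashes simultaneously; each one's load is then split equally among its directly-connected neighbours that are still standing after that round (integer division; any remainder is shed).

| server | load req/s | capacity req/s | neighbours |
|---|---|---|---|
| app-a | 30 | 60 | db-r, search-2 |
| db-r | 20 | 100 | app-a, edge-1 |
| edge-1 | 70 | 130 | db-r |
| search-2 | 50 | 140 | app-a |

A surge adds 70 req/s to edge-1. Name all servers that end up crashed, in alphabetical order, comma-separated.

app-a, db-r, edge-1, search-2

Round 1 — edge-1 at 140 > 130. edge-1 crashes.
  edge-1 sheds 140 req/s to db-r: 140 each.
    db-r: 20+140 = 160 > 100
Round 2 — db-r crashes.
  db-r sheds 160 req/s to app-a: 160 each.
    app-a: 30+160 = 190 > 60
Round 3 — app-a crashes.
  app-a sheds 190 req/s to search-2: 190 each.
    search-2: 50+190 = 240 > 140
Round 4 — search-2 crashes.
  search-2 sheds 240 req/s: no online neighbours, lost.
No further crashes.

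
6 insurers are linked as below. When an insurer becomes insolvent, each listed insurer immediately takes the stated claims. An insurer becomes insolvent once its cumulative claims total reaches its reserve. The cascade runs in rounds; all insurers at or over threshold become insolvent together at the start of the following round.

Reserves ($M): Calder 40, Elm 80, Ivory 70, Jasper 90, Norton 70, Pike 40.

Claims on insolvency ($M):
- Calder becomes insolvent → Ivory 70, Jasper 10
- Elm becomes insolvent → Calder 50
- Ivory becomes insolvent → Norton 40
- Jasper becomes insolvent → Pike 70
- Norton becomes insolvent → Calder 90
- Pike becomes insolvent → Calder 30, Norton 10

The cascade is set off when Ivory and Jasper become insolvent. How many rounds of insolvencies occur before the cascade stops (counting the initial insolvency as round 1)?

Round 1 — Ivory, Jasper become insolvent (initial).
  Norton: +40 → 40 < 70
  Pike: +70 → 70 ≥ 40
Round 2 — Pike becomes insolvent.
  Calder: +30 → 30 < 40
  Norton: +10 → 50 < 70
No further insolvencies.

2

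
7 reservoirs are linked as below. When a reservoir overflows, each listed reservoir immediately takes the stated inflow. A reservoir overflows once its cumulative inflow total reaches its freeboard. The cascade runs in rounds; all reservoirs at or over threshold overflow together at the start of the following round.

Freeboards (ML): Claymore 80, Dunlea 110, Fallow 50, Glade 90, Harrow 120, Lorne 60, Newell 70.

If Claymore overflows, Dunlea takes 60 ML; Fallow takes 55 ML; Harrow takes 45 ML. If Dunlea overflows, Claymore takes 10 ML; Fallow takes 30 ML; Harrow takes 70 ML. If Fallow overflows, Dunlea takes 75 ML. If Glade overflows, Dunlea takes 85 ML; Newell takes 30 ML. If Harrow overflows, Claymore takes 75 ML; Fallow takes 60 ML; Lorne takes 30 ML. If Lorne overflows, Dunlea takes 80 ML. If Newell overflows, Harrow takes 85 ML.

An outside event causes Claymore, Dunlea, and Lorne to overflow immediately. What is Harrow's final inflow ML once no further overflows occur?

Round 1 — Claymore, Dunlea, Lorne overflow (initial).
  Fallow: +55+30 → 85 ≥ 50
  Harrow: +45+70 → 115 < 120
Round 2 — Fallow overflows.
No further overflows.

115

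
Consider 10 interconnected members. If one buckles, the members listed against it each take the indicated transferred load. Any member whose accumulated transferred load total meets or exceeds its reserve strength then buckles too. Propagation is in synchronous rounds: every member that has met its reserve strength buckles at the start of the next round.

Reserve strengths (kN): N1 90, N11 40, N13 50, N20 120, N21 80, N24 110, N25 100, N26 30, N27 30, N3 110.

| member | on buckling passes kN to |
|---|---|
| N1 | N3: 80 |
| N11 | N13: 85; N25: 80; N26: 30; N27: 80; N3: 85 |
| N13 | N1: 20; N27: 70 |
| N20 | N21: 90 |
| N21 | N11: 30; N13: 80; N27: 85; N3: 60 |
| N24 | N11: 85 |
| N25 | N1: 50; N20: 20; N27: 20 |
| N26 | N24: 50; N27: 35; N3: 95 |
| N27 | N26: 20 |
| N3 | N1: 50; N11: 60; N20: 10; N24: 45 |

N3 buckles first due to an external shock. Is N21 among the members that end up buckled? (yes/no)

no

Round 1 — N3 buckles (initial).
  N1: +50 → 50 < 90
  N11: +60 → 60 ≥ 40
  N20: +10 → 10 < 120
  N24: +45 → 45 < 110
Round 2 — N11 buckles.
  N13: +85 → 85 ≥ 50
  N25: +80 → 80 < 100
  N26: +30 → 30 ≥ 30
  N27: +80 → 80 ≥ 30
Round 3 — N13, N26, N27 buckle.
  N1: +20 → 70 < 90
  N24: +50 → 95 < 110
No further bucklings.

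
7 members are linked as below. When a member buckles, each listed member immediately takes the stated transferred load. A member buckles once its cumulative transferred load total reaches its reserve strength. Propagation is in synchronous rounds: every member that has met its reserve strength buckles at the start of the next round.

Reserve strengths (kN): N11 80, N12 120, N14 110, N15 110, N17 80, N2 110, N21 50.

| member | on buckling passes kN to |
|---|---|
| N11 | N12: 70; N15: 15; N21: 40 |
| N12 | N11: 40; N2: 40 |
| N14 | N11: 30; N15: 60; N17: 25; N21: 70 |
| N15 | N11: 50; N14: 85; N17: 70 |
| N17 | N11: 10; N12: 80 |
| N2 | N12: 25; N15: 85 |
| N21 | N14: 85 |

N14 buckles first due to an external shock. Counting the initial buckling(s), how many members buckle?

Round 1 — N14 buckles (initial).
  N11: +30 → 30 < 80
  N15: +60 → 60 < 110
  N17: +25 → 25 < 80
  N21: +70 → 70 ≥ 50
Round 2 — N21 buckles.
No further bucklings.

2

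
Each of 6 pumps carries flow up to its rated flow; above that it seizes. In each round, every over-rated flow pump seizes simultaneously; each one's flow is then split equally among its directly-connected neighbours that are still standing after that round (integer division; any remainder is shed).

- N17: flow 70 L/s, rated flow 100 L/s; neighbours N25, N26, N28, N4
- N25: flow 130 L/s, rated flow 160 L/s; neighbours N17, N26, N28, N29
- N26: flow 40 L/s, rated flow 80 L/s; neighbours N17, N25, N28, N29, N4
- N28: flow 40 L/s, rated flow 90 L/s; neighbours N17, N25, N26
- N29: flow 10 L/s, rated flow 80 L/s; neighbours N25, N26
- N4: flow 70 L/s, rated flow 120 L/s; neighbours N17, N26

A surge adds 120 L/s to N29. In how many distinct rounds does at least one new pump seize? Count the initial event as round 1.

4

Round 1 — N29 at 130 > 80. N29 seizes.
  N29 sheds 130 L/s to N25, N26: 65 each.
    N25: 130+65 = 195 > 160
    N26: 40+65 = 105 > 80
Round 2 — N25, N26 seize.
  N25 sheds 195 L/s to N17, N28: 97 each (1 lost).
    N17: 70+97 = 167 > 100
    N28: 40+97 = 137 > 90
  N26 sheds 105 L/s to N17, N28, N4: 35 each.
    N17: 167+35 = 202 > 100
    N28: 137+35 = 172 > 90
    N4: 70+35 = 105 ≤ 120
Round 3 — N17, N28 seize.
  N17 sheds 202 L/s to N4: 202 each.
    N4: 105+202 = 307 > 120
  N28 sheds 172 L/s: no online neighbours, lost.
Round 4 — N4 seizes.
  N4 sheds 307 L/s: no online neighbours, lost.
No further seizures.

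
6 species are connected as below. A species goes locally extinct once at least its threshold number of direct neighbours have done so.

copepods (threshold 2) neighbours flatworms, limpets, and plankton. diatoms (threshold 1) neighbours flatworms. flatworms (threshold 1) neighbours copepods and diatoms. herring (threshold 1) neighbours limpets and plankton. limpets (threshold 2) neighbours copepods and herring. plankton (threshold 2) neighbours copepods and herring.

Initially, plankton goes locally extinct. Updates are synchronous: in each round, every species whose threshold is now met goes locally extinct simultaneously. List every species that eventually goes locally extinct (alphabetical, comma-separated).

herring, plankton

Round 1 — plankton goes locally extinct (initial).
Round 2 — checking thresholds:
  copepods: 1 of 3 neighbours < 2, below threshold.
  herring: 1 of 2 neighbours ≥ 1, goes locally extinct.
Round 3 — no new extinctions; cascade stops.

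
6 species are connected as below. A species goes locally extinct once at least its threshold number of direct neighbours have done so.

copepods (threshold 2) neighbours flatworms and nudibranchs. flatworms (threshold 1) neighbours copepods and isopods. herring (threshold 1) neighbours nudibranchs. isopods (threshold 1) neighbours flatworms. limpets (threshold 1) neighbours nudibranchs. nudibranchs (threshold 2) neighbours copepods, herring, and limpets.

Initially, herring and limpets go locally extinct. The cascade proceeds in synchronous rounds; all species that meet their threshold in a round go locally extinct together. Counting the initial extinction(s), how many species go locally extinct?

Round 1 — herring, limpets go locally extinct (initial).
Round 2 — checking thresholds:
  nudibranchs: 2 of 3 neighbours ≥ 2, goes locally extinct.
Round 3 — no new extinctions; cascade stops.

3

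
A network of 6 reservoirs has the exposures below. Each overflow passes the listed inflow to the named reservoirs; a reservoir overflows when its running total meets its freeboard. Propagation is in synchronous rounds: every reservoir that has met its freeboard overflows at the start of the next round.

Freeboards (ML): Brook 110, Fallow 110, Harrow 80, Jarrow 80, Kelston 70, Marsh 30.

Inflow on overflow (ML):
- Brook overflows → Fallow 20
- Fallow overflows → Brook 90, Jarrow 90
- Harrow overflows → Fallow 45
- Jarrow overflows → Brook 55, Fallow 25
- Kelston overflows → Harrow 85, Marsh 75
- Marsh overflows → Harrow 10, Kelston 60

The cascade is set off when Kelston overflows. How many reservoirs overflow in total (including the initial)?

Round 1 — Kelston overflows (initial).
  Harrow: +85 → 85 ≥ 80
  Marsh: +75 → 75 ≥ 30
Round 2 — Harrow, Marsh overflow.
  Fallow: +45 → 45 < 110
No further overflows.

3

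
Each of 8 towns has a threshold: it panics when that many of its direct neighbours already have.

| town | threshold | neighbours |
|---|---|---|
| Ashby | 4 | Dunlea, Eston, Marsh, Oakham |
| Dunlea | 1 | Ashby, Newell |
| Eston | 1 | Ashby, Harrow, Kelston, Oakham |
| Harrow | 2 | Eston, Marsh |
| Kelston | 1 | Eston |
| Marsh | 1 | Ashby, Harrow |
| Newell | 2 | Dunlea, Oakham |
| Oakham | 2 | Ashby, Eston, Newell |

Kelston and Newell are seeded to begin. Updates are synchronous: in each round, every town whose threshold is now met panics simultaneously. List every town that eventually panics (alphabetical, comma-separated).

Round 1 — Kelston, Newell panic (initial).
Round 2 — checking thresholds:
  Dunlea: 1 of 2 neighbours ≥ 1, panics.
  Eston: 1 of 4 neighbours ≥ 1, panics.
  Oakham: 1 of 3 neighbours < 2, below threshold.
Round 3 — checking thresholds:
  Ashby: 2 of 4 neighbours < 4, below threshold.
  Harrow: 1 of 2 neighbours < 2, below threshold.
  Oakham: 2 of 3 neighbours ≥ 2, panics.
Round 4 — no new panics; cascade stops.

Dunlea, Eston, Kelston, Newell, Oakham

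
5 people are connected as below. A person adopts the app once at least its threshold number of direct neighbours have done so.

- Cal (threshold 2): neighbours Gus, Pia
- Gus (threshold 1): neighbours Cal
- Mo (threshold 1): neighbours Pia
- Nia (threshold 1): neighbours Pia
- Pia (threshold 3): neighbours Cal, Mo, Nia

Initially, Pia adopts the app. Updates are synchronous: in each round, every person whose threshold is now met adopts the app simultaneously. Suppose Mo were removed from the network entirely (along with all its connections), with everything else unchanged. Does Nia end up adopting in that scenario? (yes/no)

With Mo removed:
Round 1 — Pia adopts the app (initial).
Round 2 — checking thresholds:
  Cal: 1 of 2 neighbours < 2, holds.
  Nia: 1 of 1 neighbours ≥ 1, adopts the app.
Round 3 — no new adoptions; cascade stops.

yes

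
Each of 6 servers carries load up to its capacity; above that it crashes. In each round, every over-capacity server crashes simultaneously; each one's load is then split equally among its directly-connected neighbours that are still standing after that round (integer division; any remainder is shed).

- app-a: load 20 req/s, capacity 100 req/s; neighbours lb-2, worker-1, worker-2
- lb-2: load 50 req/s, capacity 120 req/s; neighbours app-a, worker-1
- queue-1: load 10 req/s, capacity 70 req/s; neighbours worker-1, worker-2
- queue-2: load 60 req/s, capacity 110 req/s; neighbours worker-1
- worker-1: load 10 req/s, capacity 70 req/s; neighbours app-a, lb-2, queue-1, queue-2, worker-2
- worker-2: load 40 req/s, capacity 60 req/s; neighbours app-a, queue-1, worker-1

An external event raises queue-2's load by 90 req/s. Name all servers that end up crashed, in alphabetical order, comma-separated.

Round 1 — queue-2 at 150 > 110. queue-2 crashes.
  queue-2 sheds 150 req/s to worker-1: 150 each.
    worker-1: 10+150 = 160 > 70
Round 2 — worker-1 crashes.
  worker-1 sheds 160 req/s to app-a, lb-2, queue-1, worker-2: 40 each.
    app-a: 20+40 = 60 ≤ 100
    lb-2: 50+40 = 90 ≤ 120
    queue-1: 10+40 = 50 ≤ 70
    worker-2: 40+40 = 80 > 60
Round 3 — worker-2 crashes.
  worker-2 sheds 80 req/s to app-a, queue-1: 40 each.
    app-a: 60+40 = 100 ≤ 100
    queue-1: 50+40 = 90 > 70
Round 4 — queue-1 crashes.
  queue-1 sheds 90 req/s: no online neighbours, lost.
No further crashes.

queue-1, queue-2, worker-1, worker-2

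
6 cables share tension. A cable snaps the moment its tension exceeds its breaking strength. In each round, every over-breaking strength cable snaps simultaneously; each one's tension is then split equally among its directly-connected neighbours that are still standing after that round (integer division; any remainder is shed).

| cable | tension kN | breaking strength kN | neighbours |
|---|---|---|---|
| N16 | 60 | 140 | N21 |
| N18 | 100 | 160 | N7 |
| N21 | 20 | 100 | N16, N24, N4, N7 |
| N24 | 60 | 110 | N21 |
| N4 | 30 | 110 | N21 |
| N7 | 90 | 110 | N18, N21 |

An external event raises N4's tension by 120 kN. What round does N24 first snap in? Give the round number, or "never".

Round 1 — N4 at 150 > 110. N4 snaps.
  N4 sheds 150 kN to N21: 150 each.
    N21: 20+150 = 170 > 100
Round 2 — N21 snaps.
  N21 sheds 170 kN to N16, N24, N7: 56 each (2 lost).
    N16: 60+56 = 116 ≤ 140
    N24: 60+56 = 116 > 110
    N7: 90+56 = 146 > 110
Round 3 — N24, N7 snap.
  N24 sheds 116 kN: no online neighbours, lost.
  N7 sheds 146 kN to N18: 146 each.
    N18: 100+146 = 246 > 160
Round 4 — N18 snaps.
  N18 sheds 246 kN: no online neighbours, lost.
No further breaks.

3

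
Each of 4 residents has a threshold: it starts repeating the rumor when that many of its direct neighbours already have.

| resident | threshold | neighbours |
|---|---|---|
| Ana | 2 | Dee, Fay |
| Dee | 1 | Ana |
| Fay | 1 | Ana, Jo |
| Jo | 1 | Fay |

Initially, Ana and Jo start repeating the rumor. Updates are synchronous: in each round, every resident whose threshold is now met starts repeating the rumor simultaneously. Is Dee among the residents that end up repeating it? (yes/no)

yes

Round 1 — Ana, Jo start repeating the rumor (initial).
Round 2 — checking thresholds:
  Dee: 1 of 1 neighbours ≥ 1, starts repeating the rumor.
  Fay: 2 of 2 neighbours ≥ 1, starts repeating the rumor.
Round 3 — no new spreads; cascade stops.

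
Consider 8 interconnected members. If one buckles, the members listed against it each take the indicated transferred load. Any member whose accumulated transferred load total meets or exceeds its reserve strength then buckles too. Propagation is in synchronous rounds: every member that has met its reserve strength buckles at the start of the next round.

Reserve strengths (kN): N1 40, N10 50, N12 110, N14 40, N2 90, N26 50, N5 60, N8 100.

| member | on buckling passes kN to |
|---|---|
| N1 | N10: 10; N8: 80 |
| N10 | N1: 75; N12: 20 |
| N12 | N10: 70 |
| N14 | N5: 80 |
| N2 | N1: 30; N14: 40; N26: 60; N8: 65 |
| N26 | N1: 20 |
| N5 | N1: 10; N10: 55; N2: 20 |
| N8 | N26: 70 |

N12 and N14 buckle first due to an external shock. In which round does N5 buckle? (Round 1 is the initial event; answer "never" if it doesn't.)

Round 1 — N12, N14 buckle (initial).
  N10: +70 → 70 ≥ 50
  N5: +80 → 80 ≥ 60
Round 2 — N10, N5 buckle.
  N1: +75+10 → 85 ≥ 40
  N2: +20 → 20 < 90
Round 3 — N1 buckles.
  N8: +80 → 80 < 100
No further bucklings.

2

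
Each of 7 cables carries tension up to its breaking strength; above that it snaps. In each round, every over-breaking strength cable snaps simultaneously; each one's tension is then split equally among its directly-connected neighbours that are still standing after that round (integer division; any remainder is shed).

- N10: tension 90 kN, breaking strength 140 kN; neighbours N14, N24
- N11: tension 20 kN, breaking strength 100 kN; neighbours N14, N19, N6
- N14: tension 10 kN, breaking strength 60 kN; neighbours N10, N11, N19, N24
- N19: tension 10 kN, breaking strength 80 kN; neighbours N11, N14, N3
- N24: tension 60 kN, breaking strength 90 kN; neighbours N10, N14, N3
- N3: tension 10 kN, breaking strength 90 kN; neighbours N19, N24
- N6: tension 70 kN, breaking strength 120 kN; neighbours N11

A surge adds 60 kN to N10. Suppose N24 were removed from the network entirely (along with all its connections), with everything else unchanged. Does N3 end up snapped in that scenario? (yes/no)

With N24 removed:
Round 1 — N10 at 150 > 140. N10 snaps.
  N10 sheds 150 kN to N14: 150 each.
    N14: 10+150 = 160 > 60
Round 2 — N14 snaps.
  N14 sheds 160 kN to N11, N19: 80 each.
    N11: 20+80 = 100 ≤ 100
    N19: 10+80 = 90 > 80
Round 3 — N19 snaps.
  N19 sheds 90 kN to N11, N3: 45 each.
    N11: 100+45 = 145 > 100
    N3: 10+45 = 55 ≤ 90
Round 4 — N11 snaps.
  N11 sheds 145 kN to N6: 145 each.
    N6: 70+145 = 215 > 120
Round 5 — N6 snaps.
  N6 sheds 215 kN: no online neighbours, lost.
No further breaks.

no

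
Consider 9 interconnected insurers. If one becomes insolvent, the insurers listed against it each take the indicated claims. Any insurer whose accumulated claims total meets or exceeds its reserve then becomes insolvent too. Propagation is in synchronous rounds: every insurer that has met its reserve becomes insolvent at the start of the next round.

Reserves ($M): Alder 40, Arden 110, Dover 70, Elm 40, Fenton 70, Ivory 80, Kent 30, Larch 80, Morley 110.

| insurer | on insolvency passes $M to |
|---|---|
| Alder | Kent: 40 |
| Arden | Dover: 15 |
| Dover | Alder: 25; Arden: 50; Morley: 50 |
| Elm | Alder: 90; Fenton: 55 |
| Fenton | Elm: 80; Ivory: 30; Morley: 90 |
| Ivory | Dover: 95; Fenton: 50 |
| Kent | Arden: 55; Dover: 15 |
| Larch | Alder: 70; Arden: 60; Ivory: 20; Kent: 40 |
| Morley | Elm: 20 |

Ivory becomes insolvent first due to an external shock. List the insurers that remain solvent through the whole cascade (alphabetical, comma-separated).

Alder, Arden, Elm, Fenton, Kent, Larch, Morley

Round 1 — Ivory becomes insolvent (initial).
  Dover: +95 → 95 ≥ 70
  Fenton: +50 → 50 < 70
Round 2 — Dover becomes insolvent.
  Alder: +25 → 25 < 40
  Arden: +50 → 50 < 110
  Morley: +50 → 50 < 110
No further insolvencies.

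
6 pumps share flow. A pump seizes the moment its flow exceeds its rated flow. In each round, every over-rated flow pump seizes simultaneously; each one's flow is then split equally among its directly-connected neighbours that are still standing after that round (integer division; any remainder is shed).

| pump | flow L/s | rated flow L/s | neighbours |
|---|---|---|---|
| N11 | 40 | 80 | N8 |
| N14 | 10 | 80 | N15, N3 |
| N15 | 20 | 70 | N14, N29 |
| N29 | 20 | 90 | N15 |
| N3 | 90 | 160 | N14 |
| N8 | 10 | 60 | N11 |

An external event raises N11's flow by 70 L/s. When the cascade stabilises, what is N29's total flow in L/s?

20

Round 1 — N11 at 110 > 80. N11 seizes.
  N11 sheds 110 L/s to N8: 110 each.
    N8: 10+110 = 120 > 60
Round 2 — N8 seizes.
  N8 sheds 120 L/s: no online neighbours, lost.
No further seizures.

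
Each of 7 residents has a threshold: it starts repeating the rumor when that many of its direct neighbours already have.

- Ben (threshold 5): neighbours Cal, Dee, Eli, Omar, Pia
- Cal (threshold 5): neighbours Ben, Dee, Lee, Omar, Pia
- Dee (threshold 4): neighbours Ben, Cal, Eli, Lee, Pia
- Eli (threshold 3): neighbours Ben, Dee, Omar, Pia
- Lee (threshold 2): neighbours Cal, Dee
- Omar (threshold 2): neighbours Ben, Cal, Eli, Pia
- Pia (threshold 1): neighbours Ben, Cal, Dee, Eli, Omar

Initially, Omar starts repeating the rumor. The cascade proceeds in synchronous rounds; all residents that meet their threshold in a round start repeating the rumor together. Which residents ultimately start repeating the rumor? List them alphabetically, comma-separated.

Round 1 — Omar starts repeating the rumor (initial).
Round 2 — checking thresholds:
  Ben: 1 of 5 neighbours < 5, below threshold.
  Cal: 1 of 5 neighbours < 5, below threshold.
  Eli: 1 of 4 neighbours < 3, below threshold.
  Pia: 1 of 5 neighbours ≥ 1, starts repeating the rumor.
Round 3 — no new spreads; cascade stops.

Omar, Pia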